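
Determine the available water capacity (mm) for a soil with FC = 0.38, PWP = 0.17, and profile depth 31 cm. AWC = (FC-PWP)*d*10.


AWC = (FC - PWP) * d * 10
AWC = (0.38 - 0.17) * 31 * 10
AWC = 0.2100 * 31 * 10

65.1000 mm


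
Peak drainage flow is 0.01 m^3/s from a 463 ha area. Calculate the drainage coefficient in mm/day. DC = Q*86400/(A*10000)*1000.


DC = Q * 86400 / (A * 10000) * 1000
DC = 0.01 * 86400 / (463 * 10000) * 1000
DC = 864000.0000 / 4630000

0.1866 mm/day


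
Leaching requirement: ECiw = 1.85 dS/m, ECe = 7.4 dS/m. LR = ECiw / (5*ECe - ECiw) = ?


LR = ECiw / (5*ECe - ECiw)
LR = 1.85 / (5*7.4 - 1.85)
LR = 1.85 / 35.1500

0.0526


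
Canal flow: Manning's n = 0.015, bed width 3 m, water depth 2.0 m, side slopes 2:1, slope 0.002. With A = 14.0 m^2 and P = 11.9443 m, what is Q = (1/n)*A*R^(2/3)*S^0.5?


R = A/P = 14.0/11.9443 = 1.172107
Q = (1/0.015) * 14.0 * 1.172107^(2/3) * 0.002^0.5

46.4013 m^3/s


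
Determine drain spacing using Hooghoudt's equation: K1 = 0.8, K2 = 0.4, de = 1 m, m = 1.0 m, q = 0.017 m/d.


S^2 = 8*K2*de*m/q + 4*K1*m^2/q
S^2 = 8*0.4*1*1.0/0.017 + 4*0.8*1.0^2/0.017
S = sqrt(376.4706)

19.4029 m


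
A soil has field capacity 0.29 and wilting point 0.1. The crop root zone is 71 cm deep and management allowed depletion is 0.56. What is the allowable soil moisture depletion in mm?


SMD = (FC - PWP) * d * MAD * 10
SMD = (0.29 - 0.1) * 71 * 0.56 * 10
SMD = 0.1900 * 71 * 0.56 * 10

75.5440 mm


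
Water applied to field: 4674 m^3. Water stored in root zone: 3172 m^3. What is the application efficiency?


Ea = V_root / V_field * 100 = 3172 / 4674 * 100 = 67.8648%

67.8648 %


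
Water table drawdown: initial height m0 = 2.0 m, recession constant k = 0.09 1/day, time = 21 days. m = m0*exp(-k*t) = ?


m = m0 * exp(-k*t)
m = 2.0 * exp(-0.09 * 21)
m = 2.0 * exp(-1.8900)

0.3021 m


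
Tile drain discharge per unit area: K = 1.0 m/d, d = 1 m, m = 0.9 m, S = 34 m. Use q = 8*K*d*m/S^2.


q = 8*K*d*m/S^2
q = 8*1.0*1*0.9/34^2
q = 7.2000 / 1156

0.0062 m/d


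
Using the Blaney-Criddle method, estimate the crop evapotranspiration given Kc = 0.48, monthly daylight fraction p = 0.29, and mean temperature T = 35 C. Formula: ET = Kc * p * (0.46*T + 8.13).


ET = Kc * p * (0.46*T + 8.13)
ET = 0.48 * 0.29 * (0.46*35 + 8.13)
ET = 0.48 * 0.29 * 24.2300

3.3728 mm/day


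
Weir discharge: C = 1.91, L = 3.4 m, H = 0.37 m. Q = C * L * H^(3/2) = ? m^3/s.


Q = C * L * H^(3/2) = 1.91 * 3.4 * 0.37^1.5 = 1.91 * 3.4 * 0.225062

1.4616 m^3/s


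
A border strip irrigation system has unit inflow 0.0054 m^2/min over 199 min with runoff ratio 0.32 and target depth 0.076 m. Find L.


L = q*t/((1+r)*Z)
L = 0.0054*199/((1+0.32)*0.076)
L = 1.0746/0.10032

10.7117 m


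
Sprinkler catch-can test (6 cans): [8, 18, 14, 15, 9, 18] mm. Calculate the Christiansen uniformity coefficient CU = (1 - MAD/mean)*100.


mean = 13.666667 mm
MAD = 3.444444 mm
CU = (1 - 3.444444/13.666667)*100

74.7968 %


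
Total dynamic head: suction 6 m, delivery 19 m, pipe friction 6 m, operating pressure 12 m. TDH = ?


TDH = Hs + Hd + hf + Hp = 6 + 19 + 6 + 12 = 43

43 m


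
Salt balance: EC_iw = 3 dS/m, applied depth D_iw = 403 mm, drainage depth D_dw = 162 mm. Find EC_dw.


EC_dw = EC_iw * D_iw / D_dw
EC_dw = 3 * 403 / 162
EC_dw = 1209 / 162

7.4630 dS/m


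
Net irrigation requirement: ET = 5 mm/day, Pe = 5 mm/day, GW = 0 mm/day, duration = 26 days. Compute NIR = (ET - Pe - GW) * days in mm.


Daily deficit = ET - Pe - GW = 5 - 5 - 0 = 0 mm/day
NIR = 0 * 26 = 0 mm

0 mm


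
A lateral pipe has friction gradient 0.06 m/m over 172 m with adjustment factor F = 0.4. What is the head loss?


hf = J * L * F = 0.06 * 172 * 0.4 = 4.1280 m

4.1280 m


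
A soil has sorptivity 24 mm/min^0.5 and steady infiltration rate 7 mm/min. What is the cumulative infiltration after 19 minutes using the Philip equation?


F = S*sqrt(t) + A*t
F = 24*sqrt(19) + 7*19
F = 24*4.358899 + 133

237.6136 mm


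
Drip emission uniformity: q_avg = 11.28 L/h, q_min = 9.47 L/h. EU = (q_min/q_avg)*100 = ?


EU = (q_min/q_avg)*100 = (9.47/11.28)*100 = 83.9539%

83.9539 %


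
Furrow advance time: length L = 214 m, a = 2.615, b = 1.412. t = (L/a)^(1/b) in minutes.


t = (L/a)^(1/b)
t = (214/2.615)^(1/1.412)
t = 81.835564^(1/1.412)

22.6347 min


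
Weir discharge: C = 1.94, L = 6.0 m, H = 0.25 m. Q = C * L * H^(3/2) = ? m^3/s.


Q = C * L * H^(3/2) = 1.94 * 6.0 * 0.25^1.5 = 1.94 * 6.0 * 0.125000

1.4550 m^3/s


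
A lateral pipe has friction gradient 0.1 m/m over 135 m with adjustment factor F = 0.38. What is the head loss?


hf = J * L * F = 0.1 * 135 * 0.38 = 5.1300 m

5.1300 m


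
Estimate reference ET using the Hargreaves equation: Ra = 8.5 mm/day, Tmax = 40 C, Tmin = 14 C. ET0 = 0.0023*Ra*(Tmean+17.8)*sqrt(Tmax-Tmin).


Tmean = (Tmax + Tmin)/2 = (40 + 14)/2 = 27.0
ET0 = 0.0023 * 8.5 * (27.0 + 17.8) * sqrt(40 - 14)
ET0 = 0.0023 * 8.5 * 44.8 * 5.099020

4.4659 mm/day


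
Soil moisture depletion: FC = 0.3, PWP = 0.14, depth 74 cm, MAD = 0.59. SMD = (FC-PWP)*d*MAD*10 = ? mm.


SMD = (FC - PWP) * d * MAD * 10
SMD = (0.3 - 0.14) * 74 * 0.59 * 10
SMD = 0.1600 * 74 * 0.59 * 10

69.8560 mm


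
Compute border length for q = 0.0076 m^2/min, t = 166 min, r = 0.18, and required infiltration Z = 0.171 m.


L = q*t/((1+r)*Z)
L = 0.0076*166/((1+0.18)*0.171)
L = 1.2616/0.20178

6.2524 m


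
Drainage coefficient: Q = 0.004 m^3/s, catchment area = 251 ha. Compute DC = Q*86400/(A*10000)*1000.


DC = Q * 86400 / (A * 10000) * 1000
DC = 0.004 * 86400 / (251 * 10000) * 1000
DC = 345600.0000 / 2510000

0.1377 mm/day


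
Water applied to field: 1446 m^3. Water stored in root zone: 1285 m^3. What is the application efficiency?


Ea = V_root / V_field * 100 = 1285 / 1446 * 100 = 88.8658%

88.8658 %


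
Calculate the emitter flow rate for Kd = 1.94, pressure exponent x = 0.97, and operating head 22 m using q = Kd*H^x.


q = Kd * H^x = 1.94 * 22^0.97 = 1.94 * 20.051645

38.9002 L/h


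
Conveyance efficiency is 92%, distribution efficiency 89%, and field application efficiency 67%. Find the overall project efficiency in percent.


Ec = 0.92, Eb = 0.89, Ea = 0.67
E = 0.92 * 0.89 * 0.67 * 100 = 54.8596%

54.8596 %


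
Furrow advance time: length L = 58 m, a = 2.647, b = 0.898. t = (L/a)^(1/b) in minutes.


t = (L/a)^(1/b)
t = (58/2.647)^(1/0.898)
t = 21.911598^(1/0.898)

31.1140 min


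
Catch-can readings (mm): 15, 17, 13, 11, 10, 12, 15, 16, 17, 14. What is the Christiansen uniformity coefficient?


mean = 14.000000 mm
MAD = 2.000000 mm
CU = (1 - 2.000000/14.000000)*100

85.7143 %


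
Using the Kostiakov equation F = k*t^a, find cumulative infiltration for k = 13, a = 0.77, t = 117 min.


F = k * t^a = 13 * 117^0.77
F = 13 * 39.129393

508.6821 mm


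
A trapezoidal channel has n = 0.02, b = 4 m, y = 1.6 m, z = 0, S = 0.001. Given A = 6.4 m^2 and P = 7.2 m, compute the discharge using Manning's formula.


R = A/P = 6.4/7.2 = 0.888889
Q = (1/0.02) * 6.4 * 0.888889^(2/3) * 0.001^0.5

9.3551 m^3/s


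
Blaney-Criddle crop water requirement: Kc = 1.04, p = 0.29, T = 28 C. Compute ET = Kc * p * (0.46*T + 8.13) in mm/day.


ET = Kc * p * (0.46*T + 8.13)
ET = 1.04 * 0.29 * (0.46*28 + 8.13)
ET = 1.04 * 0.29 * 21.0100

6.3366 mm/day


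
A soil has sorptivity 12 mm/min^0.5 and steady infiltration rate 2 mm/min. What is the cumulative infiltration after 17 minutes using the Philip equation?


F = S*sqrt(t) + A*t
F = 12*sqrt(17) + 2*17
F = 12*4.123106 + 34

83.4773 mm


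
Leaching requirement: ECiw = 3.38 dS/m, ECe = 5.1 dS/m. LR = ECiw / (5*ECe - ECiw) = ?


LR = ECiw / (5*ECe - ECiw)
LR = 3.38 / (5*5.1 - 3.38)
LR = 3.38 / 22.1200

0.1528


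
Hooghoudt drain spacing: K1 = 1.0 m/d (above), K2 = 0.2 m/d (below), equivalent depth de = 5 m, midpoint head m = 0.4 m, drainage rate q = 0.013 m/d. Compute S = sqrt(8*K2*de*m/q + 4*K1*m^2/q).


S^2 = 8*K2*de*m/q + 4*K1*m^2/q
S^2 = 8*0.2*5*0.4/0.013 + 4*1.0*0.4^2/0.013
S = sqrt(295.3846)

17.1868 m


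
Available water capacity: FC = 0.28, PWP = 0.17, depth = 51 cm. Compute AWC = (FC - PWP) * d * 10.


AWC = (FC - PWP) * d * 10
AWC = (0.28 - 0.17) * 51 * 10
AWC = 0.1100 * 51 * 10

56.1000 mm


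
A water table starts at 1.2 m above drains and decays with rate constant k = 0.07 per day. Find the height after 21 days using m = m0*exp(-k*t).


m = m0 * exp(-k*t)
m = 1.2 * exp(-0.07 * 21)
m = 1.2 * exp(-1.4700)

0.2759 m


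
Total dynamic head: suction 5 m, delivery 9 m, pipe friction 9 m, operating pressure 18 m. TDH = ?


TDH = Hs + Hd + hf + Hp = 5 + 9 + 9 + 18 = 41

41 m


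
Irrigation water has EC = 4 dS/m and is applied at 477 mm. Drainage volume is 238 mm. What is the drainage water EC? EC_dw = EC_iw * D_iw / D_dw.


EC_dw = EC_iw * D_iw / D_dw
EC_dw = 4 * 477 / 238
EC_dw = 1908 / 238

8.0168 dS/m


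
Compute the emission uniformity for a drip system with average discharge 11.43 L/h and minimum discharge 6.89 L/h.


EU = (q_min/q_avg)*100 = (6.89/11.43)*100 = 60.2800%

60.2800 %


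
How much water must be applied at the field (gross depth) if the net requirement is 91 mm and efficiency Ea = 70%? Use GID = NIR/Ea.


Ea = 70% = 0.7
GID = NIR / Ea = 91 / 0.7 = 130.0000 mm

130.0000 mm


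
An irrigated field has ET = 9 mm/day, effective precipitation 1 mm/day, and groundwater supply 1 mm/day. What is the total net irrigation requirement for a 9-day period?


Daily deficit = ET - Pe - GW = 9 - 1 - 1 = 7 mm/day
NIR = 7 * 9 = 63 mm

63.0000 mm


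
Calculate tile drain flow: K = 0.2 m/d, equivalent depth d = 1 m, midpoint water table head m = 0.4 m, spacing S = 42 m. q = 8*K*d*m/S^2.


q = 8*K*d*m/S^2
q = 8*0.2*1*0.4/42^2
q = 0.6400 / 1764

3.6281e-04 m/d


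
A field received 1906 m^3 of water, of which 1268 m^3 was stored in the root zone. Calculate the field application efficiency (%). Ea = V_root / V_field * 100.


Ea = V_root / V_field * 100 = 1268 / 1906 * 100 = 66.5268%

66.5268 %


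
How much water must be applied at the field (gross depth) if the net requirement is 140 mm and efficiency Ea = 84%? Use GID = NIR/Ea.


Ea = 84% = 0.84
GID = NIR / Ea = 140 / 0.84 = 166.6667 mm

166.6667 mm


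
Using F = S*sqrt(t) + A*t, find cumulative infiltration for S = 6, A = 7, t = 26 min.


F = S*sqrt(t) + A*t
F = 6*sqrt(26) + 7*26
F = 6*5.099020 + 182

212.5941 mm


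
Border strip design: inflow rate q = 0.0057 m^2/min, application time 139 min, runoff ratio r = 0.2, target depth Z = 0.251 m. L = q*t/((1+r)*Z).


L = q*t/((1+r)*Z)
L = 0.0057*139/((1+0.2)*0.251)
L = 0.7923/0.3012

2.6305 m


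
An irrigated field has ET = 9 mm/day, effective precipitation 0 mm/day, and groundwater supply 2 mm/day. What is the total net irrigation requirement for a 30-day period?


Daily deficit = ET - Pe - GW = 9 - 0 - 2 = 7 mm/day
NIR = 7 * 30 = 210 mm

210.0000 mm


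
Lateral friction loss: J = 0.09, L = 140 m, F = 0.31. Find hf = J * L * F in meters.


hf = J * L * F = 0.09 * 140 * 0.31 = 3.9060 m

3.9060 m


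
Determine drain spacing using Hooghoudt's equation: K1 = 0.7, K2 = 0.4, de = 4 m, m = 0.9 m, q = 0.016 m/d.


S^2 = 8*K2*de*m/q + 4*K1*m^2/q
S^2 = 8*0.4*4*0.9/0.016 + 4*0.7*0.9^2/0.016
S = sqrt(861.7500)

29.3556 m


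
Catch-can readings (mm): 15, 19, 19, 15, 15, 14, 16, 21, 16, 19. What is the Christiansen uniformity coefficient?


mean = 16.900000 mm
MAD = 2.080000 mm
CU = (1 - 2.080000/16.900000)*100

87.6923 %


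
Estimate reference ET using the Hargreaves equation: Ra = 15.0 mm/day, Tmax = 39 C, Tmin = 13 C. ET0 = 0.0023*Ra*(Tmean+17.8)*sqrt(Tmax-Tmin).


Tmean = (Tmax + Tmin)/2 = (39 + 13)/2 = 26.0
ET0 = 0.0023 * 15.0 * (26.0 + 17.8) * sqrt(39 - 13)
ET0 = 0.0023 * 15.0 * 43.8 * 5.099020

7.7051 mm/day


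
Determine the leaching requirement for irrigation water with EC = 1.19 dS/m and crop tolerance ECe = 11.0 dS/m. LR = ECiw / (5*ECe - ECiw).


LR = ECiw / (5*ECe - ECiw)
LR = 1.19 / (5*11.0 - 1.19)
LR = 1.19 / 53.8100

0.0221


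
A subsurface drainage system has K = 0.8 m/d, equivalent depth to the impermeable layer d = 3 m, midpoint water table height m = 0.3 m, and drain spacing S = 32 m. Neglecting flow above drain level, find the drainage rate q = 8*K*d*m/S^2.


q = 8*K*d*m/S^2
q = 8*0.8*3*0.3/32^2
q = 5.7600 / 1024

0.0056 m/d


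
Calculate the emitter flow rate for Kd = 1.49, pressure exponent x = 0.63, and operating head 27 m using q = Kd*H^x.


q = Kd * H^x = 1.49 * 27^0.63 = 1.49 * 7.975523

11.8835 L/h


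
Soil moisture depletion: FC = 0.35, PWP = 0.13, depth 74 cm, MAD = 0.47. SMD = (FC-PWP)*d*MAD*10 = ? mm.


SMD = (FC - PWP) * d * MAD * 10
SMD = (0.35 - 0.13) * 74 * 0.47 * 10
SMD = 0.2200 * 74 * 0.47 * 10

76.5160 mm


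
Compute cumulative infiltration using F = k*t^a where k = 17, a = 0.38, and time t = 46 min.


F = k * t^a = 17 * 46^0.38
F = 17 * 4.283985

72.8277 mm


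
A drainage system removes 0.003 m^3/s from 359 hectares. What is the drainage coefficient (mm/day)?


DC = Q * 86400 / (A * 10000) * 1000
DC = 0.003 * 86400 / (359 * 10000) * 1000
DC = 259200.0000 / 3590000

0.0722 mm/day


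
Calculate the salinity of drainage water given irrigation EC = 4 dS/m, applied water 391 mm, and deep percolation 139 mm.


EC_dw = EC_iw * D_iw / D_dw
EC_dw = 4 * 391 / 139
EC_dw = 1564 / 139

11.2518 dS/m


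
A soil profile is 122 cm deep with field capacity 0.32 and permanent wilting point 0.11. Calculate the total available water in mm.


AWC = (FC - PWP) * d * 10
AWC = (0.32 - 0.11) * 122 * 10
AWC = 0.2100 * 122 * 10

256.2000 mm


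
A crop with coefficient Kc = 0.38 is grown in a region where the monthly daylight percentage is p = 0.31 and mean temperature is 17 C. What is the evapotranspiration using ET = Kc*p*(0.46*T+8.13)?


ET = Kc * p * (0.46*T + 8.13)
ET = 0.38 * 0.31 * (0.46*17 + 8.13)
ET = 0.38 * 0.31 * 15.9500

1.8789 mm/day


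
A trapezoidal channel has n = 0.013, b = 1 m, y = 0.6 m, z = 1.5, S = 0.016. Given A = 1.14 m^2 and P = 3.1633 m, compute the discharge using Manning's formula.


R = A/P = 1.14/3.1633 = 0.360383
Q = (1/0.013) * 1.14 * 0.360383^(2/3) * 0.016^0.5

5.6173 m^3/s


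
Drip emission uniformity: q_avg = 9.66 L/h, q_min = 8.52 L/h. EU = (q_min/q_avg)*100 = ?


EU = (q_min/q_avg)*100 = (8.52/9.66)*100 = 88.1988%

88.1988 %


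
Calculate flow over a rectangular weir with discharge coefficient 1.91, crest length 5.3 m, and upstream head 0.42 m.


Q = C * L * H^(3/2) = 1.91 * 5.3 * 0.42^1.5 = 1.91 * 5.3 * 0.272191

2.7554 m^3/s


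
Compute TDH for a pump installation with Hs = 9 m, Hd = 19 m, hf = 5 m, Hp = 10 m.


TDH = Hs + Hd + hf + Hp = 9 + 19 + 5 + 10 = 43

43 m


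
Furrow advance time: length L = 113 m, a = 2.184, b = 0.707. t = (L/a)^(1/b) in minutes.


t = (L/a)^(1/b)
t = (113/2.184)^(1/0.707)
t = 51.739927^(1/0.707)

265.5105 min


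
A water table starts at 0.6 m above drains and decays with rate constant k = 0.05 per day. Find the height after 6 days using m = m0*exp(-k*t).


m = m0 * exp(-k*t)
m = 0.6 * exp(-0.05 * 6)
m = 0.6 * exp(-0.3000)

0.4445 m


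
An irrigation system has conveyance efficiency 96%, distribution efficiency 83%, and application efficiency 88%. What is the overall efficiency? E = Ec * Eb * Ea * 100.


Ec = 0.96, Eb = 0.83, Ea = 0.88
E = 0.96 * 0.83 * 0.88 * 100 = 70.1184%

70.1184 %


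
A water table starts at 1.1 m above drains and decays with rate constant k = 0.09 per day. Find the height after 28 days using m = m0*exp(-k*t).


m = m0 * exp(-k*t)
m = 1.1 * exp(-0.09 * 28)
m = 1.1 * exp(-2.5200)

0.0885 m


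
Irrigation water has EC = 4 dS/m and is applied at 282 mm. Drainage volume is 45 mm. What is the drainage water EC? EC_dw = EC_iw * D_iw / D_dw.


EC_dw = EC_iw * D_iw / D_dw
EC_dw = 4 * 282 / 45
EC_dw = 1128 / 45

25.0667 dS/m


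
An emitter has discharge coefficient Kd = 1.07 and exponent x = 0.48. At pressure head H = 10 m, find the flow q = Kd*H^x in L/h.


q = Kd * H^x = 1.07 * 10^0.48 = 1.07 * 3.019952

3.2313 L/h


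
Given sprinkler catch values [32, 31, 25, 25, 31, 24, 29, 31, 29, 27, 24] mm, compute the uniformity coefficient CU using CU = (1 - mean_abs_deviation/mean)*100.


mean = 28.000000 mm
MAD = 2.727273 mm
CU = (1 - 2.727273/28.000000)*100

90.2597 %


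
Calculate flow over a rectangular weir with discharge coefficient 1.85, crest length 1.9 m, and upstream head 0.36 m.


Q = C * L * H^(3/2) = 1.85 * 1.9 * 0.36^1.5 = 1.85 * 1.9 * 0.216000

0.7592 m^3/s


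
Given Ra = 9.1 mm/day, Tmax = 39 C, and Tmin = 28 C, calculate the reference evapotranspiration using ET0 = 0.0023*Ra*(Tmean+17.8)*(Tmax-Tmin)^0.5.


Tmean = (Tmax + Tmin)/2 = (39 + 28)/2 = 33.5
ET0 = 0.0023 * 9.1 * (33.5 + 17.8) * sqrt(39 - 28)
ET0 = 0.0023 * 9.1 * 51.3 * 3.316625

3.5611 mm/day


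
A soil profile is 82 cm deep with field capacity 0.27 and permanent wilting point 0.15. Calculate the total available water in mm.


AWC = (FC - PWP) * d * 10
AWC = (0.27 - 0.15) * 82 * 10
AWC = 0.1200 * 82 * 10

98.4000 mm


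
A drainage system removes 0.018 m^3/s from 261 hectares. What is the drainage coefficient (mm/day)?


DC = Q * 86400 / (A * 10000) * 1000
DC = 0.018 * 86400 / (261 * 10000) * 1000
DC = 1555200.0000 / 2610000

0.5959 mm/day


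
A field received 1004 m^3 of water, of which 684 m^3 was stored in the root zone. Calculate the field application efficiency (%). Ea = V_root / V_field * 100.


Ea = V_root / V_field * 100 = 684 / 1004 * 100 = 68.1275%

68.1275 %


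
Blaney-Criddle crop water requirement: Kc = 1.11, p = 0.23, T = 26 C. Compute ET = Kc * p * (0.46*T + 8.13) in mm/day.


ET = Kc * p * (0.46*T + 8.13)
ET = 1.11 * 0.23 * (0.46*26 + 8.13)
ET = 1.11 * 0.23 * 20.0900

5.1290 mm/day


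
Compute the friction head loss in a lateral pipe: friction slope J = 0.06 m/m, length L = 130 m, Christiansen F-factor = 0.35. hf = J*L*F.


hf = J * L * F = 0.06 * 130 * 0.35 = 2.7300 m

2.7300 m


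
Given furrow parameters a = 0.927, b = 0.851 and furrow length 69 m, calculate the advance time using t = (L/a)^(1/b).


t = (L/a)^(1/b)
t = (69/0.927)^(1/0.851)
t = 74.433657^(1/0.851)

158.3048 min


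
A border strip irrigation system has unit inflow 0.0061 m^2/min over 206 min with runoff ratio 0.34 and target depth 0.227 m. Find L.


L = q*t/((1+r)*Z)
L = 0.0061*206/((1+0.34)*0.227)
L = 1.2566/0.30418

4.1311 m


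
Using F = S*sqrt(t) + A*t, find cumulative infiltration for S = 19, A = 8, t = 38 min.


F = S*sqrt(t) + A*t
F = 19*sqrt(38) + 8*38
F = 19*6.164414 + 304

421.1239 mm


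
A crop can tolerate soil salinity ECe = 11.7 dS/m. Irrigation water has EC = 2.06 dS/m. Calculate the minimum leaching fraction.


LR = ECiw / (5*ECe - ECiw)
LR = 2.06 / (5*11.7 - 2.06)
LR = 2.06 / 56.4400

0.0365


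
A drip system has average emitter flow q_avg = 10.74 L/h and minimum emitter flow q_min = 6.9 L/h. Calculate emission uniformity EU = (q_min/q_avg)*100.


EU = (q_min/q_avg)*100 = (6.9/10.74)*100 = 64.2458%

64.2458 %


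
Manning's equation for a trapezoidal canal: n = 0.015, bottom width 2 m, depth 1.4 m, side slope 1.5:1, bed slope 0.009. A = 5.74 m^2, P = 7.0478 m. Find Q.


R = A/P = 5.74/7.0478 = 0.814439
Q = (1/0.015) * 5.74 * 0.814439^(2/3) * 0.009^0.5

31.6602 m^3/s


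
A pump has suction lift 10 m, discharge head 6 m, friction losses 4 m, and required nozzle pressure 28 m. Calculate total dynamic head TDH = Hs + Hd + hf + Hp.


TDH = Hs + Hd + hf + Hp = 10 + 6 + 4 + 28 = 48

48 m


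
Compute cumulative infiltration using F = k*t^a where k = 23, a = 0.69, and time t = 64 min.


F = k * t^a = 23 * 64^0.69
F = 23 * 17.630482

405.5011 mm


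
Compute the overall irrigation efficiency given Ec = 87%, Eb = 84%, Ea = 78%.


Ec = 0.87, Eb = 0.84, Ea = 0.78
E = 0.87 * 0.84 * 0.78 * 100 = 57.0024%

57.0024 %


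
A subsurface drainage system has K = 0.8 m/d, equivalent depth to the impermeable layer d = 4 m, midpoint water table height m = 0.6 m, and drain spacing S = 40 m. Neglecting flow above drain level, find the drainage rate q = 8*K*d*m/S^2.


q = 8*K*d*m/S^2
q = 8*0.8*4*0.6/40^2
q = 15.3600 / 1600

0.0096 m/d


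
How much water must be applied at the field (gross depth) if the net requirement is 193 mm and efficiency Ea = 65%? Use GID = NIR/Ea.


Ea = 65% = 0.65
GID = NIR / Ea = 193 / 0.65 = 296.9231 mm

296.9231 mm


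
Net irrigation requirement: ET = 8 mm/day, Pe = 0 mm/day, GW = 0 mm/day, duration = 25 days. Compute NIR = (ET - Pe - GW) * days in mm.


Daily deficit = ET - Pe - GW = 8 - 0 - 0 = 8 mm/day
NIR = 8 * 25 = 200 mm

200.0000 mm


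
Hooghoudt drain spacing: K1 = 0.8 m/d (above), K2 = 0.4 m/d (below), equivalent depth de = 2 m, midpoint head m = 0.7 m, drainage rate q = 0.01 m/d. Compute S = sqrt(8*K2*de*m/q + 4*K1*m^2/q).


S^2 = 8*K2*de*m/q + 4*K1*m^2/q
S^2 = 8*0.4*2*0.7/0.01 + 4*0.8*0.7^2/0.01
S = sqrt(604.8000)

24.5927 m


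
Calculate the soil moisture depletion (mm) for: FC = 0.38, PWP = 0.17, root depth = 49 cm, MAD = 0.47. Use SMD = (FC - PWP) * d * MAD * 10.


SMD = (FC - PWP) * d * MAD * 10
SMD = (0.38 - 0.17) * 49 * 0.47 * 10
SMD = 0.2100 * 49 * 0.47 * 10

48.3630 mm


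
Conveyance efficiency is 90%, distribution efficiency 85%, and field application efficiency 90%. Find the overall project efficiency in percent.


Ec = 0.9, Eb = 0.85, Ea = 0.9
E = 0.9 * 0.85 * 0.9 * 100 = 68.8500%

68.8500 %


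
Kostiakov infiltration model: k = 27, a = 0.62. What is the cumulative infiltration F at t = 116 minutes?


F = k * t^a = 27 * 116^0.62
F = 27 * 19.053026

514.4317 mm


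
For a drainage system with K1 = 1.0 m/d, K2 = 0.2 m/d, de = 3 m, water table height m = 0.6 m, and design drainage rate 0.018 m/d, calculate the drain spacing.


S^2 = 8*K2*de*m/q + 4*K1*m^2/q
S^2 = 8*0.2*3*0.6/0.018 + 4*1.0*0.6^2/0.018
S = sqrt(240.0000)

15.4919 m


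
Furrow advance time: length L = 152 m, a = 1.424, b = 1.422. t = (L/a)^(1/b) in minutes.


t = (L/a)^(1/b)
t = (152/1.424)^(1/1.422)
t = 106.741573^(1/1.422)

26.6928 min


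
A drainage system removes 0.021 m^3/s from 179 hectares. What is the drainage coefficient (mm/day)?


DC = Q * 86400 / (A * 10000) * 1000
DC = 0.021 * 86400 / (179 * 10000) * 1000
DC = 1814400.0000 / 1790000

1.0136 mm/day


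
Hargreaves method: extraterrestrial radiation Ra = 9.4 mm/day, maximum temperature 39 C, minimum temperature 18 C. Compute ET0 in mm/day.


Tmean = (Tmax + Tmin)/2 = (39 + 18)/2 = 28.5
ET0 = 0.0023 * 9.4 * (28.5 + 17.8) * sqrt(39 - 18)
ET0 = 0.0023 * 9.4 * 46.3 * 4.582576

4.5872 mm/day


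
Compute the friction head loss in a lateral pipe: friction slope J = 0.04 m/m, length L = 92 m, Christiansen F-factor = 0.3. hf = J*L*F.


hf = J * L * F = 0.04 * 92 * 0.3 = 1.1040 m

1.1040 m


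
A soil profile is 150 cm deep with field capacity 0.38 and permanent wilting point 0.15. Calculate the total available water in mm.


AWC = (FC - PWP) * d * 10
AWC = (0.38 - 0.15) * 150 * 10
AWC = 0.2300 * 150 * 10

345.0000 mm


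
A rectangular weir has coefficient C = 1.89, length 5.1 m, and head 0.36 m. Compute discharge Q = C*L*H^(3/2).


Q = C * L * H^(3/2) = 1.89 * 5.1 * 0.36^1.5 = 1.89 * 5.1 * 0.216000

2.0820 m^3/s


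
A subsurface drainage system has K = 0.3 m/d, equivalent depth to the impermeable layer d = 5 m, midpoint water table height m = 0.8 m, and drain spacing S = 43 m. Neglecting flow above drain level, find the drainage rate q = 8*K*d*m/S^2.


q = 8*K*d*m/S^2
q = 8*0.3*5*0.8/43^2
q = 9.6000 / 1849

0.0052 m/d


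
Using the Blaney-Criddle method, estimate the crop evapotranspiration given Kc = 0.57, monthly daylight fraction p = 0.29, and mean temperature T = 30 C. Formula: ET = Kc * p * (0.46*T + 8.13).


ET = Kc * p * (0.46*T + 8.13)
ET = 0.57 * 0.29 * (0.46*30 + 8.13)
ET = 0.57 * 0.29 * 21.9300

3.6250 mm/day


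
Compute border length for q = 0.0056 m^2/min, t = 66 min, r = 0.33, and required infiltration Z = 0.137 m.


L = q*t/((1+r)*Z)
L = 0.0056*66/((1+0.33)*0.137)
L = 0.3696/0.18221

2.0284 m


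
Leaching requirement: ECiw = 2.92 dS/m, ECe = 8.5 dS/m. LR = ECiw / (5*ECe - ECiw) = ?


LR = ECiw / (5*ECe - ECiw)
LR = 2.92 / (5*8.5 - 2.92)
LR = 2.92 / 39.5800

0.0738


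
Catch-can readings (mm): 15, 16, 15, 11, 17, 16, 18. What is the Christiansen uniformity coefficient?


mean = 15.428571 mm
MAD = 1.510204 mm
CU = (1 - 1.510204/15.428571)*100

90.2116 %


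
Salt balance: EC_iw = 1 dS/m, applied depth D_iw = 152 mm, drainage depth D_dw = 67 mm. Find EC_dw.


EC_dw = EC_iw * D_iw / D_dw
EC_dw = 1 * 152 / 67
EC_dw = 152 / 67

2.2687 dS/m


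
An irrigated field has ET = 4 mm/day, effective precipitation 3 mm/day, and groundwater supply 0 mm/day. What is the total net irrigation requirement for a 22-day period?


Daily deficit = ET - Pe - GW = 4 - 3 - 0 = 1 mm/day
NIR = 1 * 22 = 22 mm

22.0000 mm


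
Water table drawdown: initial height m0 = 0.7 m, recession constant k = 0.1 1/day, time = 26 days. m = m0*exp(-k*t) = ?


m = m0 * exp(-k*t)
m = 0.7 * exp(-0.1 * 26)
m = 0.7 * exp(-2.6000)

0.0520 m


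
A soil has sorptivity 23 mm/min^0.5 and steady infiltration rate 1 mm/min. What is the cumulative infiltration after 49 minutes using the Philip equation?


F = S*sqrt(t) + A*t
F = 23*sqrt(49) + 1*49
F = 23*7.000000 + 49

210.0000 mm


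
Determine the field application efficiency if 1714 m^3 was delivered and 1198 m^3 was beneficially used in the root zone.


Ea = V_root / V_field * 100 = 1198 / 1714 * 100 = 69.8950%

69.8950 %


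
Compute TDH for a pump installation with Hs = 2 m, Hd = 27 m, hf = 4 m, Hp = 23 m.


TDH = Hs + Hd + hf + Hp = 2 + 27 + 4 + 23 = 56

56 m


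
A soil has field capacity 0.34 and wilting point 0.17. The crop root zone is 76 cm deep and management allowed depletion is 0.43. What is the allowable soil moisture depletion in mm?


SMD = (FC - PWP) * d * MAD * 10
SMD = (0.34 - 0.17) * 76 * 0.43 * 10
SMD = 0.1700 * 76 * 0.43 * 10

55.5560 mm


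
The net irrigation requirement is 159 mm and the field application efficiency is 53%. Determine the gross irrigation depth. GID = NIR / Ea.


Ea = 53% = 0.53
GID = NIR / Ea = 159 / 0.53 = 300.0000 mm

300.0000 mm


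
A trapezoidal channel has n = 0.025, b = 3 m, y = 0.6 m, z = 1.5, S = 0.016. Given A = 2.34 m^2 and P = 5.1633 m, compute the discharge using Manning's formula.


R = A/P = 2.34/5.1633 = 0.453199
Q = (1/0.025) * 2.34 * 0.453199^(2/3) * 0.016^0.5

6.9855 m^3/s


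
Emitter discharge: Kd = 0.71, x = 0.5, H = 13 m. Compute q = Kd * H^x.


q = Kd * H^x = 0.71 * 13^0.5 = 0.71 * 3.605551

2.5599 L/h


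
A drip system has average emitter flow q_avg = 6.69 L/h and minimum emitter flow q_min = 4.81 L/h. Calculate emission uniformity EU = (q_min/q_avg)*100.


EU = (q_min/q_avg)*100 = (4.81/6.69)*100 = 71.8984%

71.8984 %


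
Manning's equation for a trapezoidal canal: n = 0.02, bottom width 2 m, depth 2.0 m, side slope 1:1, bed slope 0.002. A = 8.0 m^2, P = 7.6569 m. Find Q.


R = A/P = 8.0/7.6569 = 1.044809
Q = (1/0.02) * 8.0 * 1.044809^(2/3) * 0.002^0.5

18.4190 m^3/s


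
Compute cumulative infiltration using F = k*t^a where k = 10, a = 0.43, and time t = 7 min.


F = k * t^a = 10 * 7^0.43
F = 10 * 2.308831

23.0883 mm


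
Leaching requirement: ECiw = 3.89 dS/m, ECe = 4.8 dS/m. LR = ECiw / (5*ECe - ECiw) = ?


LR = ECiw / (5*ECe - ECiw)
LR = 3.89 / (5*4.8 - 3.89)
LR = 3.89 / 20.1100

0.1934


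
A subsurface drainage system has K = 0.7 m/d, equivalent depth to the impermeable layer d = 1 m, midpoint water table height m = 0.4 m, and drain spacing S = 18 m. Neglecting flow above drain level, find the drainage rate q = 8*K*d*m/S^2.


q = 8*K*d*m/S^2
q = 8*0.7*1*0.4/18^2
q = 2.2400 / 324

0.0069 m/d


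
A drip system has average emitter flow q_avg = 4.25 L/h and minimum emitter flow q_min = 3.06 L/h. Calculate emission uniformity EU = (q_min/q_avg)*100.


EU = (q_min/q_avg)*100 = (3.06/4.25)*100 = 72.0000%

72.0000 %


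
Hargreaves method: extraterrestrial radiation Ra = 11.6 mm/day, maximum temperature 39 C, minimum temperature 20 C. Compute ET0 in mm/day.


Tmean = (Tmax + Tmin)/2 = (39 + 20)/2 = 29.5
ET0 = 0.0023 * 11.6 * (29.5 + 17.8) * sqrt(39 - 20)
ET0 = 0.0023 * 11.6 * 47.3 * 4.358899

5.5008 mm/day


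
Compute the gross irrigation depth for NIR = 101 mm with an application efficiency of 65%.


Ea = 65% = 0.65
GID = NIR / Ea = 101 / 0.65 = 155.3846 mm

155.3846 mm


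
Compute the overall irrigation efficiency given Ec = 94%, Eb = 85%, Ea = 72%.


Ec = 0.94, Eb = 0.85, Ea = 0.72
E = 0.94 * 0.85 * 0.72 * 100 = 57.5280%

57.5280 %


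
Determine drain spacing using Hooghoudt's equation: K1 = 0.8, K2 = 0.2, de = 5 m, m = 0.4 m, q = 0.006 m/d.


S^2 = 8*K2*de*m/q + 4*K1*m^2/q
S^2 = 8*0.2*5*0.4/0.006 + 4*0.8*0.4^2/0.006
S = sqrt(618.6667)

24.8730 m


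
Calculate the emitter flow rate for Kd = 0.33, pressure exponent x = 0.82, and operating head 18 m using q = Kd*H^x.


q = Kd * H^x = 0.33 * 18^0.82 = 0.33 * 10.698514

3.5305 L/h


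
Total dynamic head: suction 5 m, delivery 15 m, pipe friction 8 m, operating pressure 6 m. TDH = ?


TDH = Hs + Hd + hf + Hp = 5 + 15 + 8 + 6 = 34

34 m


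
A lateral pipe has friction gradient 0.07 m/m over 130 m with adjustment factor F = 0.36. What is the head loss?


hf = J * L * F = 0.07 * 130 * 0.36 = 3.2760 m

3.2760 m


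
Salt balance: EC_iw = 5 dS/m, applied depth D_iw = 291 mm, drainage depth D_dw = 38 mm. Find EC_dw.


EC_dw = EC_iw * D_iw / D_dw
EC_dw = 5 * 291 / 38
EC_dw = 1455 / 38

38.2895 dS/m


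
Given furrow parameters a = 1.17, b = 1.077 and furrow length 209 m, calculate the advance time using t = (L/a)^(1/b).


t = (L/a)^(1/b)
t = (209/1.17)^(1/1.077)
t = 178.632479^(1/1.077)

123.2982 min


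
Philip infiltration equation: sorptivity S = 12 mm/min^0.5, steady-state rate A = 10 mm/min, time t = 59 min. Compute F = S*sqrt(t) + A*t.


F = S*sqrt(t) + A*t
F = 12*sqrt(59) + 10*59
F = 12*7.681146 + 590

682.1738 mm


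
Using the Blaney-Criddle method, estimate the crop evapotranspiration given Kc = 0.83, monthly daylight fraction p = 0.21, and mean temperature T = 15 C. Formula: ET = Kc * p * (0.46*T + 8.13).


ET = Kc * p * (0.46*T + 8.13)
ET = 0.83 * 0.21 * (0.46*15 + 8.13)
ET = 0.83 * 0.21 * 15.0300

2.6197 mm/day


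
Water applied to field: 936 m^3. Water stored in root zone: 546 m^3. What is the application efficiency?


Ea = V_root / V_field * 100 = 546 / 936 * 100 = 58.3333%

58.3333 %


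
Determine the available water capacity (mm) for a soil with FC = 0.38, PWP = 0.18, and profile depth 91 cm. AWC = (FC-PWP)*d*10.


AWC = (FC - PWP) * d * 10
AWC = (0.38 - 0.18) * 91 * 10
AWC = 0.2000 * 91 * 10

182.0000 mm


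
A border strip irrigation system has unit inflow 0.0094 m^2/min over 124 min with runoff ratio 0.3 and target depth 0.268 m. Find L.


L = q*t/((1+r)*Z)
L = 0.0094*124/((1+0.3)*0.268)
L = 1.1656/0.3484

3.3456 m


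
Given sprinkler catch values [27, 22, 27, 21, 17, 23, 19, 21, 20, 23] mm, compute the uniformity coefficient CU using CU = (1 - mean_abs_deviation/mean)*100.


mean = 22.000000 mm
MAD = 2.400000 mm
CU = (1 - 2.400000/22.000000)*100

89.0909 %


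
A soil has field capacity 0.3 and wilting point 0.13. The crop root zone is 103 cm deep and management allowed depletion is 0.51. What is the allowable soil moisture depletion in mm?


SMD = (FC - PWP) * d * MAD * 10
SMD = (0.3 - 0.13) * 103 * 0.51 * 10
SMD = 0.1700 * 103 * 0.51 * 10

89.3010 mm


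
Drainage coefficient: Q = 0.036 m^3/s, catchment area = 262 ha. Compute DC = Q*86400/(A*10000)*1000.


DC = Q * 86400 / (A * 10000) * 1000
DC = 0.036 * 86400 / (262 * 10000) * 1000
DC = 3110400.0000 / 2620000

1.1872 mm/day


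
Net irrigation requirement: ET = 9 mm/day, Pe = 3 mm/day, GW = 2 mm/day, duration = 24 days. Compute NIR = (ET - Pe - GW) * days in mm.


Daily deficit = ET - Pe - GW = 9 - 3 - 2 = 4 mm/day
NIR = 4 * 24 = 96 mm

96.0000 mm


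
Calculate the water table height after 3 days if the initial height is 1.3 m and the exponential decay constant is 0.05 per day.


m = m0 * exp(-k*t)
m = 1.3 * exp(-0.05 * 3)
m = 1.3 * exp(-0.1500)

1.1189 m


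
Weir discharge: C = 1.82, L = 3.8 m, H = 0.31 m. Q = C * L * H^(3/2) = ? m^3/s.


Q = C * L * H^(3/2) = 1.82 * 3.8 * 0.31^1.5 = 1.82 * 3.8 * 0.172601

1.1937 m^3/s


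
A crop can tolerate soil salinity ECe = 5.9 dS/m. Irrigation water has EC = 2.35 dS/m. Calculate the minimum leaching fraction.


LR = ECiw / (5*ECe - ECiw)
LR = 2.35 / (5*5.9 - 2.35)
LR = 2.35 / 27.1500

0.0866


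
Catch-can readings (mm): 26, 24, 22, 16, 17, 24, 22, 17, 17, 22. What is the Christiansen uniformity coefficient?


mean = 20.700000 mm
MAD = 3.160000 mm
CU = (1 - 3.160000/20.700000)*100

84.7343 %


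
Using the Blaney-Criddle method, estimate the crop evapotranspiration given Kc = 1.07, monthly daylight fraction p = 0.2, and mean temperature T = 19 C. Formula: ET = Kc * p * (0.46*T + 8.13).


ET = Kc * p * (0.46*T + 8.13)
ET = 1.07 * 0.2 * (0.46*19 + 8.13)
ET = 1.07 * 0.2 * 16.8700

3.6102 mm/day


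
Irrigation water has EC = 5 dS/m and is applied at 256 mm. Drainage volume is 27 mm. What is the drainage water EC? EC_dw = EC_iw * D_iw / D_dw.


EC_dw = EC_iw * D_iw / D_dw
EC_dw = 5 * 256 / 27
EC_dw = 1280 / 27

47.4074 dS/m


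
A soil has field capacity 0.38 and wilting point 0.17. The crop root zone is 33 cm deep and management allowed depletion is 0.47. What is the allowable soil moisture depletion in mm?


SMD = (FC - PWP) * d * MAD * 10
SMD = (0.38 - 0.17) * 33 * 0.47 * 10
SMD = 0.2100 * 33 * 0.47 * 10

32.5710 mm


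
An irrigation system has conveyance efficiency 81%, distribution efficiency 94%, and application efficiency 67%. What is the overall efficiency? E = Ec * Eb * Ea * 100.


Ec = 0.81, Eb = 0.94, Ea = 0.67
E = 0.81 * 0.94 * 0.67 * 100 = 51.0138%

51.0138 %


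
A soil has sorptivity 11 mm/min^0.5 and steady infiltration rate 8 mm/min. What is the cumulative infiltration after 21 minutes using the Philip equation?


F = S*sqrt(t) + A*t
F = 11*sqrt(21) + 8*21
F = 11*4.582576 + 168

218.4083 mm


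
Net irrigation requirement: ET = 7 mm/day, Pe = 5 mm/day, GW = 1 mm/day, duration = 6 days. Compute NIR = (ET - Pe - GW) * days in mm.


Daily deficit = ET - Pe - GW = 7 - 5 - 1 = 1 mm/day
NIR = 1 * 6 = 6 mm

6.0000 mm


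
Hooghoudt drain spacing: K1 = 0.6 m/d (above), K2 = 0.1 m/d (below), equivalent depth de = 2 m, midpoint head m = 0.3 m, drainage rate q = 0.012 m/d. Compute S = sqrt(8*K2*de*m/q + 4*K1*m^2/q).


S^2 = 8*K2*de*m/q + 4*K1*m^2/q
S^2 = 8*0.1*2*0.3/0.012 + 4*0.6*0.3^2/0.012
S = sqrt(58.0000)

7.6158 m


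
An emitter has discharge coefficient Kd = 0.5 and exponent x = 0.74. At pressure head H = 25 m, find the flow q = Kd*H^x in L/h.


q = Kd * H^x = 0.5 * 25^0.74 = 0.5 * 10.826189

5.4131 L/h


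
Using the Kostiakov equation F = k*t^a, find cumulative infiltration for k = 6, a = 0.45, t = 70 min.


F = k * t^a = 6 * 70^0.45
F = 6 * 6.765410

40.5925 mm


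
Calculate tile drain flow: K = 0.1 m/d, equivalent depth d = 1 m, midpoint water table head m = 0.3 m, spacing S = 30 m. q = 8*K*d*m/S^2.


q = 8*K*d*m/S^2
q = 8*0.1*1*0.3/30^2
q = 0.2400 / 900

2.6667e-04 m/d


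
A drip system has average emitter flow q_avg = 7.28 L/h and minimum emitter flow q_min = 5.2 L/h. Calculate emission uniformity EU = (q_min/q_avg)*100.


EU = (q_min/q_avg)*100 = (5.2/7.28)*100 = 71.4286%

71.4286 %


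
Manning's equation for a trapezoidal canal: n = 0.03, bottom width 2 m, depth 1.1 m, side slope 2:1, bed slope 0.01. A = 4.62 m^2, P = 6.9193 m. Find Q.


R = A/P = 4.62/6.9193 = 0.667698
Q = (1/0.03) * 4.62 * 0.667698^(2/3) * 0.01^0.5

11.7645 m^3/s


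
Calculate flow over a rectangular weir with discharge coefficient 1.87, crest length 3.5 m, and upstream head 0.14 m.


Q = C * L * H^(3/2) = 1.87 * 3.5 * 0.14^1.5 = 1.87 * 3.5 * 0.052383

0.3428 m^3/s


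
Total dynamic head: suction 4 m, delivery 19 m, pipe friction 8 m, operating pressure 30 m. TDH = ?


TDH = Hs + Hd + hf + Hp = 4 + 19 + 8 + 30 = 61

61 m


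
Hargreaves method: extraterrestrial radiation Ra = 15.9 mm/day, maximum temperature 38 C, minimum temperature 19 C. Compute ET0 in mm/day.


Tmean = (Tmax + Tmin)/2 = (38 + 19)/2 = 28.5
ET0 = 0.0023 * 15.9 * (28.5 + 17.8) * sqrt(38 - 19)
ET0 = 0.0023 * 15.9 * 46.3 * 4.358899

7.3804 mm/day


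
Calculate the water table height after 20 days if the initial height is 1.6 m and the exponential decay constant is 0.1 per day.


m = m0 * exp(-k*t)
m = 1.6 * exp(-0.1 * 20)
m = 1.6 * exp(-2.0000)

0.2165 m


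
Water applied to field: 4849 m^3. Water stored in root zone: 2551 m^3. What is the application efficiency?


Ea = V_root / V_field * 100 = 2551 / 4849 * 100 = 52.6088%

52.6088 %


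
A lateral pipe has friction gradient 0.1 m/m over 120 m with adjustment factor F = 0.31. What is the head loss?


hf = J * L * F = 0.1 * 120 * 0.31 = 3.7200 m

3.7200 m


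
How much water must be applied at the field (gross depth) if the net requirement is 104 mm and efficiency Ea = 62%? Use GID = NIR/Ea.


Ea = 62% = 0.62
GID = NIR / Ea = 104 / 0.62 = 167.7419 mm

167.7419 mm


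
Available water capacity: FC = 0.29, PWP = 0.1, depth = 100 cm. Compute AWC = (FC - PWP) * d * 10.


AWC = (FC - PWP) * d * 10
AWC = (0.29 - 0.1) * 100 * 10
AWC = 0.1900 * 100 * 10

190.0000 mm


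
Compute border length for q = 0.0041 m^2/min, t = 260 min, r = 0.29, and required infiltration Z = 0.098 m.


L = q*t/((1+r)*Z)
L = 0.0041*260/((1+0.29)*0.098)
L = 1.066/0.12642

8.4322 m


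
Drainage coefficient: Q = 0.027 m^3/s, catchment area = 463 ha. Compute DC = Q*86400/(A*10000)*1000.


DC = Q * 86400 / (A * 10000) * 1000
DC = 0.027 * 86400 / (463 * 10000) * 1000
DC = 2332800.0000 / 4630000

0.5038 mm/day


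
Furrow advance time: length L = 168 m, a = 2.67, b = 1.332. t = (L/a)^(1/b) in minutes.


t = (L/a)^(1/b)
t = (168/2.67)^(1/1.332)
t = 62.921348^(1/1.332)

22.4104 min


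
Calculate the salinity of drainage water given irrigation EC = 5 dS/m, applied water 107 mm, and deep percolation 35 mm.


EC_dw = EC_iw * D_iw / D_dw
EC_dw = 5 * 107 / 35
EC_dw = 535 / 35

15.2857 dS/m


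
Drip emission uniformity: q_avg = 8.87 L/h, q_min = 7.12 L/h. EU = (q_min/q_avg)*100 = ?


EU = (q_min/q_avg)*100 = (7.12/8.87)*100 = 80.2706%

80.2706 %


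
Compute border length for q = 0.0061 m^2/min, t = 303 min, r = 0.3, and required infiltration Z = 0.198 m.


L = q*t/((1+r)*Z)
L = 0.0061*303/((1+0.3)*0.198)
L = 1.8483/0.2574

7.1807 m


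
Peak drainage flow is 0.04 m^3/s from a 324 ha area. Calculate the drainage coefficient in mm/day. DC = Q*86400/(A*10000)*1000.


DC = Q * 86400 / (A * 10000) * 1000
DC = 0.04 * 86400 / (324 * 10000) * 1000
DC = 3456000.0000 / 3240000

1.0667 mm/day


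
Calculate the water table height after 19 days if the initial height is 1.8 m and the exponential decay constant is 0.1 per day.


m = m0 * exp(-k*t)
m = 1.8 * exp(-0.1 * 19)
m = 1.8 * exp(-1.9000)

0.2692 m


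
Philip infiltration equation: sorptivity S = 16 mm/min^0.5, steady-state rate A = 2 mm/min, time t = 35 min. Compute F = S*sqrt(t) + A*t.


F = S*sqrt(t) + A*t
F = 16*sqrt(35) + 2*35
F = 16*5.916080 + 70

164.6573 mm


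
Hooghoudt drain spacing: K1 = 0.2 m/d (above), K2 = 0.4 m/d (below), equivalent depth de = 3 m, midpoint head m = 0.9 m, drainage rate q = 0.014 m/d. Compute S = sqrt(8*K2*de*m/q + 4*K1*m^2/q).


S^2 = 8*K2*de*m/q + 4*K1*m^2/q
S^2 = 8*0.4*3*0.9/0.014 + 4*0.2*0.9^2/0.014
S = sqrt(663.4286)

25.7571 m
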